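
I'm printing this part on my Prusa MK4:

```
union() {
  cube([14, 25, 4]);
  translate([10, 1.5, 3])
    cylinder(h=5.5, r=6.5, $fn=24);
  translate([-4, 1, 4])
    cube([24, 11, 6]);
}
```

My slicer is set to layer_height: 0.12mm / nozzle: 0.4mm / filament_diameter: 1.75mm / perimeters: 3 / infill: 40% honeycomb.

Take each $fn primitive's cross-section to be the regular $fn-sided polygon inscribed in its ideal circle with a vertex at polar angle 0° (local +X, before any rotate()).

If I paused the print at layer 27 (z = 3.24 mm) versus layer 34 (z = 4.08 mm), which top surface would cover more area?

Layer 27 (z = 3.24): the cube is present — its section is the full 14×25 rectangle (area 350.00 mm²); the r=6.5 cylinder at (10, 1.5) contributes a regular 24-gon of circumradius 6.5 (area = (24/2)·6.500²·sin(360°/24) = 131.22 mm²); the cube at (-4, 1) does not reach this height (z outside [4, 10]); Taking the union: the regions partially overlap — summed areas 481.22 mm² minus the doubly-counted overlap 72.50 mm² gives 408.73 mm² — area = 408.73 mm². So its area = 408.73 mm². Layer 34 (z = 4.08): the cube does not reach this height (z outside [0, 4]); the r=6.5 cylinder at (10, 1.5) gives a regular 24-gon of circumradius 6.5 (constant along its height) (area = (24/2)·6.500²·sin(360°/24) = 131.22 mm²); the 24×11 cube at (-4, 1) contributes its full rectangle (area 264.00 mm²); Merging all regions: the regions partially overlap — summed areas 395.22 mm² minus the doubly-counted overlap 72.08 mm² gives 323.14 mm² — area = 323.14 mm². So its area = 323.14 mm². Layer 27 is larger (408.73 vs 323.14 mm²).

layer 27 (z = 3.24 mm)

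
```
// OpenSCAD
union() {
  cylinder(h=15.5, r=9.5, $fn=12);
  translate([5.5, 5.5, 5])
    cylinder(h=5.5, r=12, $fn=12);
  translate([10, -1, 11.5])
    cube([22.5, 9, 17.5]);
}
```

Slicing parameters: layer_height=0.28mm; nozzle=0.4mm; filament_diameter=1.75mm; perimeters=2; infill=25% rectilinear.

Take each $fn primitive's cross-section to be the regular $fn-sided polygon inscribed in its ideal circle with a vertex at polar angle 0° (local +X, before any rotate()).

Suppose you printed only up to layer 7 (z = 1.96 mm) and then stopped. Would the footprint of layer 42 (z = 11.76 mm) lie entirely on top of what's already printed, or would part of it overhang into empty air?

part overhangs

Compare the two slices. At z = 1.96: the cylinder: section is a regular 12-gon, circumradius r=9.5 (area = (12/2)·9.500²·sin(360°/12) = 270.75 mm²); the cylinder at (5.5, 5.5) is not intersected at this z (z outside [5, 10.5]); the cube at (10, -1) does not reach this height (z outside [11.5, 29]); Merging all regions: only the r=9.5 cylinder is present, so the union is just that shape — area = 270.75 mm². At z = 11.76: the r=9.5 cylinder contributes a regular 12-gon of circumradius 9.5 (area = (12/2)·9.500²·sin(360°/12) = 270.75 mm²); the cylinder at (5.5, 5.5) does not reach this height (z outside [5, 10.5]); the cube at (10, -1) is present — its section is the full 22.5×9 rectangle (area 202.50 mm²); Combining (union): the 2 present regions are separate (no shared area or edge), so areas and boundary lengths simply add and each stays a separate island — area = 473.25 mm². Checking containment: at z = 11.76 the cross-section extends beyond the z = 1.96 cross-section by about 202.50 mm².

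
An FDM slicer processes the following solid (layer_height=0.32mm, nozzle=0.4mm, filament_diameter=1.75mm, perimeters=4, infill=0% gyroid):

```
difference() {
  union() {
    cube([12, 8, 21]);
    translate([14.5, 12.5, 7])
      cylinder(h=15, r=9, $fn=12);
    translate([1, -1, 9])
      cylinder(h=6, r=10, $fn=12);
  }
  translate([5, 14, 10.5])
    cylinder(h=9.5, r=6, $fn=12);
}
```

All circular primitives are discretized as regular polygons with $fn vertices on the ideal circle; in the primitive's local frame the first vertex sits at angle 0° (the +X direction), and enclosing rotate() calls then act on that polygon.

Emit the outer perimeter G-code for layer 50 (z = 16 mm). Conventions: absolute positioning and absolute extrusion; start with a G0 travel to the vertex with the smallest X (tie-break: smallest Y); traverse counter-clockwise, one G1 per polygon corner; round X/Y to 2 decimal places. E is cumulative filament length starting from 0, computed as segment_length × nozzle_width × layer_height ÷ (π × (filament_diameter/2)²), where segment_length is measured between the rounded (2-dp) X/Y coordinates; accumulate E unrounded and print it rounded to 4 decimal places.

At z = 16 mm: the cube (footprint 12×8) is included at this height; the r=9 cylinder at (14.5, 12.5) contributes a regular 12-gon of circumradius 9; the cylinder at (1, -1) is absent (z outside [9, 15]); Taking the union: the regions partially overlap (shared area 12.55 mm²), so overlapping operands fuse into one piece — 1 connected region; the cylinder at (5, 14): section is a regular 12-gon, circumradius r=6; After the difference (first − rest): starting from the result so far, the r=6 cylinder at (5, 14) partially overlaps it — only the 37.28 mm² overlap (of its 108.00 mm²) is removed, clipping the outline — 1 connected region. The outline is a single polygon with 19 vertices. Extrusion per mm of travel: 0.4 × 0.32 / (π × 0.875²) = 0.053216. Accumulating E over each segment gives final E = 4.3615.

G0 X0.00 Y0.00 Z16.00
G1 X12.00 Y0.00 E0.6386
G1 X12.00 Y4.17 E0.8605
G1 X14.50 Y3.50 E0.9982
G1 X19.00 Y4.71 E1.2462
G1 X22.29 Y8.00 E1.4938
G1 X23.50 Y12.50 E1.7418
G1 X22.29 Y17.00 E1.9898
G1 X19.00 Y20.29 E2.2374
G1 X14.50 Y21.50 E2.4854
G1 X10.00 Y20.29 E2.7333
G1 X8.45 Y18.75 E2.8496
G1 X10.20 Y17.00 E2.9813
G1 X11.00 Y14.00 E3.1465
G1 X10.20 Y11.00 E3.3118
G1 X8.00 Y8.80 E3.4773
G1 X6.59 Y8.43 E3.5549
G1 X6.71 Y8.00 E3.5787
G1 X0.00 Y8.00 E3.9358
G1 X0.00 Y0.00 E4.3615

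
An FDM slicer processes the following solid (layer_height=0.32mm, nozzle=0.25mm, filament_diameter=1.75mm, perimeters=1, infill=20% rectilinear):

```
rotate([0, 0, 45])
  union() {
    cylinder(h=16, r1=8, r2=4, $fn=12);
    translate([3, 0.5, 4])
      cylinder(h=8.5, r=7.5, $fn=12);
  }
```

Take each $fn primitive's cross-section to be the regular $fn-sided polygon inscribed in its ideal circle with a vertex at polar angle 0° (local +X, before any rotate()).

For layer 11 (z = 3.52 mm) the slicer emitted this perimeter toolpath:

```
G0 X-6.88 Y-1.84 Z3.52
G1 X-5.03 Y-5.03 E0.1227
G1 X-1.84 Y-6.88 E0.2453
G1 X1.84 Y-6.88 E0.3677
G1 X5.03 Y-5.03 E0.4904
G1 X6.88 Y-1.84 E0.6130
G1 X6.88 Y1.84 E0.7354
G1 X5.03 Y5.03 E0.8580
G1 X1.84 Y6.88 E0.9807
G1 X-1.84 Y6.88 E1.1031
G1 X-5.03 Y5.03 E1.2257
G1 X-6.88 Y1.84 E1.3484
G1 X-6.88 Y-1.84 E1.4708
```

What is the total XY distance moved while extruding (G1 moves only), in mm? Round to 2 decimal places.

44.22 mm

Sum the Euclidean lengths of each G1 segment: total = 44.22 mm.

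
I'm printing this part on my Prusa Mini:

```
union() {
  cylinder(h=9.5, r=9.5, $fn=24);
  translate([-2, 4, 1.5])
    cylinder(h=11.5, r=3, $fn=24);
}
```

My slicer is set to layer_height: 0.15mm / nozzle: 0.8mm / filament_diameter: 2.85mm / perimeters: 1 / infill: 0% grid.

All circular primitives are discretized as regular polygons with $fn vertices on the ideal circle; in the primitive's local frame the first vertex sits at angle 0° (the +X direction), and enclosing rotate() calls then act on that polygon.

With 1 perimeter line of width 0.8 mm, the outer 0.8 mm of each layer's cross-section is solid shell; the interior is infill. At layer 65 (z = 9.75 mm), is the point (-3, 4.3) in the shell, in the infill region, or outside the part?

At z = 9.75 mm: the cylinder is not intersected at this z (z outside [0, 9.5]); the r=3 cylinder at (-2, 4) contributes a regular 24-gon of circumradius 3; Combining (union): only the r=3 cylinder at (-2, 4) is present, so the union is just that shape — 1 connected region. Overall, the cross-section is a single solid region. The nearest boundary edge runs (-4.60, 5.50)→(-4.90, 4.78); distance from the point to it = 1.94 mm. The point is inside the cross-section and 1.94 mm from the nearest boundary — more than the 0.8 mm shell width (1 × 0.8), so it's in the infill interior.

infill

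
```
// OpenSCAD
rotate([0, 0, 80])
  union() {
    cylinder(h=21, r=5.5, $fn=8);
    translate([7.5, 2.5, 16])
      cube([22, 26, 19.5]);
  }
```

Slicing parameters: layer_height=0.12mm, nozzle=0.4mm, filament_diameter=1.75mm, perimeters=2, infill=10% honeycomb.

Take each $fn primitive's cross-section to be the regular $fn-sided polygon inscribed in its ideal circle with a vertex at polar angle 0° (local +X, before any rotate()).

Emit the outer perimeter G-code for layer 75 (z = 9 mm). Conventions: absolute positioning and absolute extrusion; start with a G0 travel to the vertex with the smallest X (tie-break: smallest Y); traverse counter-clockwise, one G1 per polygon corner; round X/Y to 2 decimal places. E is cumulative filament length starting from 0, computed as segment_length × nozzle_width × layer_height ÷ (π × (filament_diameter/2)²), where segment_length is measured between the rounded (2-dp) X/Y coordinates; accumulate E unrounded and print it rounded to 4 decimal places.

G0 X-5.42 Y0.96 Z9.00
G1 X-4.51 Y-3.15 E0.0840
G1 X-0.96 Y-5.42 E0.1681
G1 X3.15 Y-4.51 E0.2521
G1 X5.42 Y-0.96 E0.3362
G1 X4.51 Y3.15 E0.4202
G1 X0.96 Y5.42 E0.5043
G1 X-3.15 Y4.51 E0.5883
G1 X-5.42 Y0.96 E0.6724

At z = 9 mm: the cylinder: section is a regular 8-gon, circumradius r=5.5; the cube at (7.5, 2.5) is not intersected at this z (z outside [16, 35.5]); Merging all regions: only the r=5.5 cylinder is present, so the union is just that shape — 1 connected region; (whole slice rotated 80° about Z — lengths, areas and connectivity unchanged). The outline is a single polygon with 8 vertices. Extrusion per mm of travel: 0.4 × 0.12 / (π × 0.875²) = 0.019956. Accumulating E over each segment gives final E = 0.6724.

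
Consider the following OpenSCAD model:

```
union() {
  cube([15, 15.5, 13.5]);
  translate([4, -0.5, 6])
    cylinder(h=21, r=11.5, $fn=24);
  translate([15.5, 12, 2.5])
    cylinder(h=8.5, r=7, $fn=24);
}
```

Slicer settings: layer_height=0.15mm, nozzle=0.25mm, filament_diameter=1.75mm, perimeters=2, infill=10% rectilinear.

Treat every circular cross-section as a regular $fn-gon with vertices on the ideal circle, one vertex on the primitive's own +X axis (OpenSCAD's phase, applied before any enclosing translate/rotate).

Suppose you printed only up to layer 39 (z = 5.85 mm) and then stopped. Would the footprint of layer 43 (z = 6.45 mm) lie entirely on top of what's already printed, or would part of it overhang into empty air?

Compare the two slices. At z = 5.85: the 15×15.5 cube contributes its full rectangle (area 232.50 mm²); the cylinder at (4, -0.5) is absent (z outside [6, 27]); the cylinder at (15.5, 12): section is a regular 24-gon, circumradius r=7 (area = (24/2)·7.000²·sin(360°/24) = 152.19 mm²); Combining (union): the regions partially overlap — summed areas 384.69 mm² minus the doubly-counted overlap 56.10 mm² gives 328.58 mm² — area = 328.58 mm². At z = 6.45: the cube is present — its section is the full 15×15.5 rectangle (area 232.50 mm²); the cylinder at (4, -0.5): section is a regular 24-gon, circumradius r=11.5 (area = (24/2)·11.500²·sin(360°/24) = 410.75 mm²); the r=7 cylinder at (15.5, 12) gives a regular 24-gon of circumradius 7 (constant along its height) (area = (24/2)·7.000²·sin(360°/24) = 152.19 mm²); Taking the union: the regions partially overlap — summed areas 795.43 mm² minus the doubly-counted overlap 195.17 mm² gives 600.26 mm² — area = 600.26 mm². Checking containment: at z = 6.45 the cross-section extends beyond the z = 5.85 cross-section by about 271.68 mm².

part overhangs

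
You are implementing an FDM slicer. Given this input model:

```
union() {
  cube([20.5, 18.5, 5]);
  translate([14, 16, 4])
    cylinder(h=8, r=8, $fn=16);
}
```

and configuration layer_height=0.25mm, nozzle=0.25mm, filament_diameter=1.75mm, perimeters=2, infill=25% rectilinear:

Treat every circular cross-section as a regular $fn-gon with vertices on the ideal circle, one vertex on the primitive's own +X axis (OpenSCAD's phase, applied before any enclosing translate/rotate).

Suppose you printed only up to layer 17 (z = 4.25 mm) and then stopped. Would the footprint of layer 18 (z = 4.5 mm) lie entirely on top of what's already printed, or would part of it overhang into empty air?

Compare the two slices. At z = 4.25: the 20.5×18.5 cube contributes its full rectangle (area 379.25 mm²); the r=8 cylinder at (14, 16) gives a regular 16-gon of circumradius 8 (constant along its height) (area = (16/2)·8.000²·sin(360°/16) = 195.93 mm²); Taking the union: the regions partially overlap — summed areas 575.18 mm² minus the doubly-counted overlap 129.34 mm² gives 445.84 mm² — area = 445.84 mm². At z = 4.5: the cube (footprint 20.5×18.5) is included at this height (area 379.25 mm²); the r=8 cylinder at (14, 16) contributes a regular 16-gon of circumradius 8 (area = (16/2)·8.000²·sin(360°/16) = 195.93 mm²); Combining (union): the regions partially overlap — summed areas 575.18 mm² minus the doubly-counted overlap 129.34 mm² gives 445.84 mm² — area = 445.84 mm². Checking containment: the cross-section at z = 4.5 is a subset of the cross-section at z = 4.25.

entirely on top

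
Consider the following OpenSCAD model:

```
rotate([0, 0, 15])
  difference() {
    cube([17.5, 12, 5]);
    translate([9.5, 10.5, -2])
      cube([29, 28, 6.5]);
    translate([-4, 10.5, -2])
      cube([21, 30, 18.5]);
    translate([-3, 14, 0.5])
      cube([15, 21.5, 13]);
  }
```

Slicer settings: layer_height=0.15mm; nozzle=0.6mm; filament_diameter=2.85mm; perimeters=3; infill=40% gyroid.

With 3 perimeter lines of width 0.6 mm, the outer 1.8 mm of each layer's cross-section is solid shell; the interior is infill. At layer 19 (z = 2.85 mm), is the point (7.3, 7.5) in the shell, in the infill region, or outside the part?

infill

At z = 2.85 mm: the cube is present — its section is the full 17.5×12 rectangle; the 29×28 cube at (9.5, 10.5) contributes its full rectangle; the 21×30 cube at (-4, 10.5) contributes its full rectangle; the cube at (-3, 14) (footprint 15×21.5) is included at this height; Taking the first minus the rest: starting from the 17.5×12 cube, the 29×28 cube at (9.5, 10.5) partially overlaps it — only the 12.00 mm² overlap (of its 812.00 mm²) is removed, clipping the outline; the 21×30 cube at (-4, 10.5) partially overlaps it — only the 14.25 mm² overlap (of its 630.00 mm²) is removed, clipping the outline; the 15×21.5 cube at (-3, 14) misses the remaining region (no effect) — 1 connected region; (rotated 15° about Z; rotation is an isometry so areas/perimeters/island counts are preserved). Overall, the cross-section is a single solid region. Undo the 15° rotation: the query point maps to (8.992, 5.355) in the un-rotated model frame. The nearest boundary edge runs (0.00, 10.50)→(9.50, 10.50); distance from the point to it = 5.14 mm. The point is inside the cross-section and 5.14 mm from the nearest boundary — more than the 1.8 mm shell width (3 × 0.6), so it's in the infill interior.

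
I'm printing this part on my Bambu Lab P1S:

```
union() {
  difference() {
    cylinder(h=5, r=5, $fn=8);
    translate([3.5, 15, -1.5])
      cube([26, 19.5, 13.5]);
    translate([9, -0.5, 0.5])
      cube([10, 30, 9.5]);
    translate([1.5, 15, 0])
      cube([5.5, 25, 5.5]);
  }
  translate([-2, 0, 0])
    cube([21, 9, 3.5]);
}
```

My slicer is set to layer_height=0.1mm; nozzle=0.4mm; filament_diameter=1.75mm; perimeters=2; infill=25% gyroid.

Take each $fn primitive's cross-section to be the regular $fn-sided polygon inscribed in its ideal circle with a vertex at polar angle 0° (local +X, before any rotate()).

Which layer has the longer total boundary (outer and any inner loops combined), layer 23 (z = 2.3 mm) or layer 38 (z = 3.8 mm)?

layer 23 (z = 2.3 mm)

Layer 23 (z = 2.3): the r=5 cylinder gives a regular 8-gon of circumradius 5 (constant along its height) (perimeter = 2·8·5.000·sin(180°/8) = 30.61 mm); the cube at (3.5, 15) is present — its section is the full 26×19.5 rectangle (perimeter 91.00 mm); the cube at (9, -0.5) is present — its section is the full 10×30 rectangle (perimeter 80.00 mm); the 5.5×25 cube at (1.5, 15) contributes its full rectangle (perimeter 61.00 mm); After the difference (first − rest): starting from the r=5 cylinder, the 26×19.5 cube at (3.5, 15) misses the remaining region (no effect); the 10×30 cube at (9, -0.5) misses the remaining region (no effect); the 5.5×25 cube at (1.5, 15) misses the remaining region (no effect) — boundary = 30.61 mm; the 21×9 cube at (-2, 0) contributes its full rectangle (perimeter 60.00 mm); Combining (union): the regions partially overlap (shared area 26.85 mm²), so the edge portions inside another operand are dropped and the merged outline is re-measured after clipping — boundary = 69.62 mm. So its perimeter = 69.62 mm. Layer 38 (z = 3.8): the cylinder: section is a regular 8-gon, circumradius r=5 (perimeter = 2·8·5.000·sin(180°/8) = 30.61 mm); the cube at (3.5, 15) (footprint 26×19.5) is included at this height (perimeter 91.00 mm); the 10×30 cube at (9, -0.5) contributes its full rectangle (perimeter 80.00 mm); the cube at (1.5, 15) is present — its section is the full 5.5×25 rectangle (perimeter 61.00 mm); After the difference (first − rest): starting from the r=5 cylinder, the 26×19.5 cube at (3.5, 15) misses the remaining region (no effect); the 10×30 cube at (9, -0.5) misses the remaining region (no effect); the 5.5×25 cube at (1.5, 15) misses the remaining region (no effect) — boundary = 30.61 mm; the cube at (-2, 0) does not reach this height (z outside [0, 3.5]); Taking the union: only that combined region is present, so the union is just that shape — boundary = 30.61 mm. So its perimeter = 30.61 mm. Layer 23 is larger (69.62 vs 30.61 mm).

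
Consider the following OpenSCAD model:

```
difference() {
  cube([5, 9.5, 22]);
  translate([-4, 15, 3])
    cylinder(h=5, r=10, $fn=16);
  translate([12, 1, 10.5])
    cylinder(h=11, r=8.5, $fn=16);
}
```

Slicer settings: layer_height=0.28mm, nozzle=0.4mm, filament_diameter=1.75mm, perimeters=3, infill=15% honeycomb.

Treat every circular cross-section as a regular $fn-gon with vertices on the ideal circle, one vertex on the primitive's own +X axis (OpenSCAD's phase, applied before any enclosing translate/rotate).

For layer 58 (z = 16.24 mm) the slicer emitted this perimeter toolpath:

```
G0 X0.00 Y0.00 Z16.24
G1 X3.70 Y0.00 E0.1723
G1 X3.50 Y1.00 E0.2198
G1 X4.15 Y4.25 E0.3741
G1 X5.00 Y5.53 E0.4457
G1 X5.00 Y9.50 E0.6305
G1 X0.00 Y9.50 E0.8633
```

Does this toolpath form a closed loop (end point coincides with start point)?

Start point (G0): (0.00, 0.00). End point (last G1): the path does not return to the start — open.

no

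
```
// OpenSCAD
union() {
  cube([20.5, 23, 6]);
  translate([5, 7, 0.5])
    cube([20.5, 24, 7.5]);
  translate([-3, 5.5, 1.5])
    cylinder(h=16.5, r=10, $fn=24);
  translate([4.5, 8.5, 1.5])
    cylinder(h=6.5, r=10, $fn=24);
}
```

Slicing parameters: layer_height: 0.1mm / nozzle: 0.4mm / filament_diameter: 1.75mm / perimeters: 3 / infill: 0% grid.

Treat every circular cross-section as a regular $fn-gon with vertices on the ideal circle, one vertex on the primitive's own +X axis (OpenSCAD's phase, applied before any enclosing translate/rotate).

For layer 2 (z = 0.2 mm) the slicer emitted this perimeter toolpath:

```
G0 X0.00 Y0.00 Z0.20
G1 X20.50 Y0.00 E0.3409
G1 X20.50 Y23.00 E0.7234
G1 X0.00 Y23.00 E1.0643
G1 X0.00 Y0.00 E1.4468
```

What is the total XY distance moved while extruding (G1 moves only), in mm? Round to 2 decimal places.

87.00 mm

Sum the Euclidean lengths of each G1 segment: total = 87.00 mm.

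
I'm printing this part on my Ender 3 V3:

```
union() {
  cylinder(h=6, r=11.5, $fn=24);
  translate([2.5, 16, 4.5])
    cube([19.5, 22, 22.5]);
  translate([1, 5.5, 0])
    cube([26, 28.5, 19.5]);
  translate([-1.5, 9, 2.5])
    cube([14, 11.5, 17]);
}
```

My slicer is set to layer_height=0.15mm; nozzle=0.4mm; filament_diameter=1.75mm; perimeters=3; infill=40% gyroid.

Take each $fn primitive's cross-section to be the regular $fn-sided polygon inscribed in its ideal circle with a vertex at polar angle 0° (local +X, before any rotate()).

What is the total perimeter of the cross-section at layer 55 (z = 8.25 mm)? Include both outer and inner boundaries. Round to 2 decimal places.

At z = 8.25 mm: the cylinder does not reach this height (z outside [0, 6]); the cube at (2.5, 16) is present — its section is the full 19.5×22 rectangle (perimeter 83.00 mm); the 26×28.5 cube at (1, 5.5) contributes its full rectangle (perimeter 109.00 mm); the cube at (-1.5, 9) is present — its section is the full 14×11.5 rectangle (perimeter 51.00 mm); Taking the union: the regions partially overlap (shared area 483.25 mm²), so the edge portions inside another operand are dropped and the merged outline is re-measured after clipping — boundary = 122.00 mm. Overall, the cross-section is a single solid region. Total boundary length (outer) = 122.00 mm.

122.00 mm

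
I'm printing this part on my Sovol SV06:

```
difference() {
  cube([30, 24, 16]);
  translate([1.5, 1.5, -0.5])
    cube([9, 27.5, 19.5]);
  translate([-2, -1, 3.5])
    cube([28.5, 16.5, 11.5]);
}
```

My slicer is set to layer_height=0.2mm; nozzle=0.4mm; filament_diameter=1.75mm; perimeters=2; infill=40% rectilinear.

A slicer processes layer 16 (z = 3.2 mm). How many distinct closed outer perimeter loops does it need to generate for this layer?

At z = 3.2 mm: the cube is present — its section is the full 30×24 rectangle; the cube at (1.5, 1.5) (footprint 9×27.5) is included at this height; the cube at (-2, -1) is not intersected at this z (z outside [3.5, 15]); Subtracting the remaining from the first: starting from the 30×24 cube, the 9×27.5 cube at (1.5, 1.5) partially overlaps it — only the 202.50 mm² overlap (of its 247.50 mm²) is removed, clipping the outline — 1 connected region. The result has 1 disconnected region.

1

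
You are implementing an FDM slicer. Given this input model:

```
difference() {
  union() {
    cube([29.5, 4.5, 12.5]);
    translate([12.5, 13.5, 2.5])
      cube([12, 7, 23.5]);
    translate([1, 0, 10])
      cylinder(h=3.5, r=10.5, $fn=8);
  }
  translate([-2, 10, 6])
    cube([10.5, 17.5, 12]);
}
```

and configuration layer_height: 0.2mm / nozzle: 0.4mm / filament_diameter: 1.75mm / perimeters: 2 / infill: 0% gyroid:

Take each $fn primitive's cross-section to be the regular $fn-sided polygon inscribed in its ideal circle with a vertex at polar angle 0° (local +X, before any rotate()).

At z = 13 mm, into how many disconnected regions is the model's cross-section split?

2

At z = 13 mm: the cube is not intersected at this z (z outside [0, 12.5]); the 12×7 cube at (12.5, 13.5) contributes its full rectangle; the r=10.5 cylinder at (1, 0) gives a regular 8-gon of circumradius 10.5 (constant along its height); Combining (union): the 2 present regions are separate (no shared area or edge), so areas and boundary lengths simply add and each stays a separate island — 2 connected regions; the 10.5×17.5 cube at (-2, 10) contributes its full rectangle; After the difference (first − rest): starting from the result so far, the 10.5×17.5 cube at (-2, 10) partially overlaps it — only the 0.60 mm² overlap (of its 183.75 mm²) is removed, clipping the outline — 2 connected regions. The result has 2 disconnected regions.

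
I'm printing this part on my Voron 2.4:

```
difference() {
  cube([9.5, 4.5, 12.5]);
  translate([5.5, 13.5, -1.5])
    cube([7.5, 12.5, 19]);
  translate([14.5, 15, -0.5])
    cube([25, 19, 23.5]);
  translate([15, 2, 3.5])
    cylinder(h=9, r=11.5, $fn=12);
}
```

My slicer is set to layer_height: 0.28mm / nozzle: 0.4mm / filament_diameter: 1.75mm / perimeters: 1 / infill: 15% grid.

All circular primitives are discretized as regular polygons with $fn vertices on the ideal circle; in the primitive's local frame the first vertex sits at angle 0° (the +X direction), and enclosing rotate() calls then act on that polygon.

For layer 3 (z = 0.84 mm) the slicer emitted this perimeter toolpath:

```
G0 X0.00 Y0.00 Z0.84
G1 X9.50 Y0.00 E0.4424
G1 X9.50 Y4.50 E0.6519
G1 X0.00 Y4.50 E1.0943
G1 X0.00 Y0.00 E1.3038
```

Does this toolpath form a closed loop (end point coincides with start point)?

Start point (G0): (0.00, 0.00). End point (last G1): the path returns to the start — closed.

yes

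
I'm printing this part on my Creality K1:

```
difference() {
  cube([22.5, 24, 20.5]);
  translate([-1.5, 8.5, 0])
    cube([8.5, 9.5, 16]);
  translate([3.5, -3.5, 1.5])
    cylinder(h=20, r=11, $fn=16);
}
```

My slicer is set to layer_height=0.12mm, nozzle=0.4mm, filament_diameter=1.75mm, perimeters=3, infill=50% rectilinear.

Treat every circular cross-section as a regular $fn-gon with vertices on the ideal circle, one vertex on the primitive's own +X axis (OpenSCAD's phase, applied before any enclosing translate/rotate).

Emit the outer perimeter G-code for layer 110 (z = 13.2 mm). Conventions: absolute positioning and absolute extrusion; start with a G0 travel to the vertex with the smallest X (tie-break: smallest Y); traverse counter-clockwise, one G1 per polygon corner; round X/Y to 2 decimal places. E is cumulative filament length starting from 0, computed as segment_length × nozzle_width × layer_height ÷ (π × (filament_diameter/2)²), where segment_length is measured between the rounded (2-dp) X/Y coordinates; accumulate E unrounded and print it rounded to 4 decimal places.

At z = 13.2 mm: the cube (footprint 22.5×24) is included at this height; the cube at (-1.5, 8.5) (footprint 8.5×9.5) is included at this height; the r=11 cylinder at (3.5, -3.5) gives a regular 16-gon of circumradius 11 (constant along its height); Subtracting the remaining from the first: starting from the 22.5×24 cube, the 8.5×9.5 cube at (-1.5, 8.5) partially overlaps it — only the 66.50 mm² overlap (of its 80.75 mm²) is removed, clipping the outline; the r=11 cylinder at (3.5, -3.5) partially overlaps it — only the 80.36 mm² overlap (of its 370.44 mm²) is removed, clipping the outline — 1 connected region. The outline is a single polygon with 13 vertices. Extrusion per mm of travel: 0.4 × 0.12 / (π × 0.875²) = 0.019956. Accumulating E over each segment gives final E = 2.0668.

G0 X0.00 Y6.80 Z13.20
G1 X3.50 Y7.50 E0.0712
G1 X7.71 Y6.66 E0.1569
G1 X11.28 Y4.28 E0.2425
G1 X13.66 Y0.71 E0.3281
G1 X13.80 Y0.00 E0.3426
G1 X22.50 Y0.00 E0.5162
G1 X22.50 Y24.00 E0.9952
G1 X0.00 Y24.00 E1.4442
G1 X0.00 Y18.00 E1.5639
G1 X7.00 Y18.00 E1.7036
G1 X7.00 Y8.50 E1.8932
G1 X0.00 Y8.50 E2.0329
G1 X0.00 Y6.80 E2.0668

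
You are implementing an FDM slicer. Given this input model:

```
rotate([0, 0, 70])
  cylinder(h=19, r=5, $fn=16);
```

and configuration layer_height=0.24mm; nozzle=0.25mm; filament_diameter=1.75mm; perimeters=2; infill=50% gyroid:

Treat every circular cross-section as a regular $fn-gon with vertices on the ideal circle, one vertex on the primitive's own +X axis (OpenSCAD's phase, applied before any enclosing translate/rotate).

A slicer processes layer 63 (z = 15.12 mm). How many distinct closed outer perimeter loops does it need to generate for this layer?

1

At z = 15.12 mm: the r=5 cylinder contributes a regular 16-gon of circumradius 5; (whole slice rotated 70° about Z — lengths, areas and connectivity unchanged). The result has 1 disconnected region.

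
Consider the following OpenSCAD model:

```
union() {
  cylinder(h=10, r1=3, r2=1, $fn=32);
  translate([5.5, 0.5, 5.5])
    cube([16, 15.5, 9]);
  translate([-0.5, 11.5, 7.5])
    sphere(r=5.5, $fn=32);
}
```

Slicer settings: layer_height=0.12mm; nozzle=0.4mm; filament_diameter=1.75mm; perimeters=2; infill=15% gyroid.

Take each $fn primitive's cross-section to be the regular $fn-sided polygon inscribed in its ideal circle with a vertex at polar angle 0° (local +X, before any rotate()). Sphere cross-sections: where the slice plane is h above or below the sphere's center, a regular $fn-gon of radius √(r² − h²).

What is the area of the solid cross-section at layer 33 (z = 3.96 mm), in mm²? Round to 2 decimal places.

At z = 3.96 mm: the cone: at t=0.396 of its height the radius interpolates to r₁+(r₂−r₁)t = 2.208, giving a regular 32-gon of that circumradius (area = (32/2)·2.208²·sin(360°/32) = 15.22 mm²); the cube at (5.5, 0.5) is not intersected at this z (z outside [5.5, 14.5]); the r=5.5 sphere at (-0.5, 11.5) slices to a regular 32-gon of circumradius 4.209 (√(r²−h²) with h=3.54 from center) (area = (32/2)·4.209²·sin(360°/32) = 55.31 mm²); Merging all regions: the 2 present regions are separate (no shared area or edge), so areas and boundary lengths simply add and each stays a separate island — area = 70.52 mm². Overall, the cross-section has 2 separate islands. Net area = 70.52 mm².

70.52 mm²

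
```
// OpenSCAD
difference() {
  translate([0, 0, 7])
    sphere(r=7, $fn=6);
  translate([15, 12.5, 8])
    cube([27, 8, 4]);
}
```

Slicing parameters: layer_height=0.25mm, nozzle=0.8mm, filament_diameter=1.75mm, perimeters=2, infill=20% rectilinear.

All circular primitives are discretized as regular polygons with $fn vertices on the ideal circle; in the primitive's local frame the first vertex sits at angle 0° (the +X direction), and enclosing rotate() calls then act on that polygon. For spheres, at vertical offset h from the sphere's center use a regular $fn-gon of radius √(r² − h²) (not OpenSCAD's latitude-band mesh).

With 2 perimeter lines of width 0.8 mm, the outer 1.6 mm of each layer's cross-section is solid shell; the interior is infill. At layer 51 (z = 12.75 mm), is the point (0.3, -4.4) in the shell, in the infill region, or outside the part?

outside

At z = 12.75 mm: the r=7 sphere slices to a regular 6-gon of circumradius 3.992 (√(r²−h²) with h=5.75 from center); the cube at (15, 12.5) does not reach this height (z outside [8, 12]); Taking the first minus the rest: none of the subtracted shapes is present at this height, so the r=7 sphere is unchanged — 1 connected region. Overall, the cross-section is a single solid region. The nearest boundary edge runs (-2.00, -3.46)→(2.00, -3.46); distance from the point to it = 0.94 mm. The point is not inside any of the regions above, so it lies outside the cross-section (0.94 mm from the nearest boundary).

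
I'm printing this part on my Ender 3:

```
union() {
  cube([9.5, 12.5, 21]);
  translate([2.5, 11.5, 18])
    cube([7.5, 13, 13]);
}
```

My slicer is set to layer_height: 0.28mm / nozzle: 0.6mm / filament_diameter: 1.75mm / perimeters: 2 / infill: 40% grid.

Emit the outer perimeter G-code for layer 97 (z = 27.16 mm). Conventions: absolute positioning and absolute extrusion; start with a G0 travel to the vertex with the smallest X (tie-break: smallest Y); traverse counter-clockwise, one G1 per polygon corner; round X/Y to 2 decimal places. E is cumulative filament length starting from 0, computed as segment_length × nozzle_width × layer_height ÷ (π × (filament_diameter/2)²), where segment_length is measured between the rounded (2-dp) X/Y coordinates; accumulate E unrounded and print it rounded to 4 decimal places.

G0 X2.50 Y11.50 Z27.16
G1 X10.00 Y11.50 E0.5238
G1 X10.00 Y24.50 E1.4318
G1 X2.50 Y24.50 E1.9557
G1 X2.50 Y11.50 E2.8637

At z = 27.16 mm: the cube is absent (z outside [0, 21]); the cube at (2.5, 11.5) is present — its section is the full 7.5×13 rectangle; Combining (union): only the 7.5×13 cube at (2.5, 11.5) is present, so the union is just that shape — 1 connected region. The outline is a single polygon with 4 vertices. Extrusion per mm of travel: 0.6 × 0.28 / (π × 0.875²) = 0.069846. Accumulating E over each segment gives final E = 2.8637.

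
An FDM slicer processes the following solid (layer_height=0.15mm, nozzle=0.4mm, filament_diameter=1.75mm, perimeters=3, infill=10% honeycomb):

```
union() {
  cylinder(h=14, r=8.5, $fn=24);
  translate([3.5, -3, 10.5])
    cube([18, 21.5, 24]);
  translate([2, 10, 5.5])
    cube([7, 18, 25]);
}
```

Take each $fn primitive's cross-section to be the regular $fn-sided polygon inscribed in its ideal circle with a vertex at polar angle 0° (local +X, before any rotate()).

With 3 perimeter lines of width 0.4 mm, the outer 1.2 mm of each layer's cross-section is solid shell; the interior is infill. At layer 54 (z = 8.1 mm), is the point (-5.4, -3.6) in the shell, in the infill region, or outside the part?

At z = 8.1 mm: the r=8.5 cylinder contributes a regular 24-gon of circumradius 8.5; the cube at (3.5, -3) is absent (z outside [10.5, 34.5]); the cube at (2, 10) (footprint 7×18) is included at this height; Merging all regions: the 2 present regions are separate (no shared area or edge), so areas and boundary lengths simply add and each stays a separate island — 2 connected regions. Overall, the cross-section has 2 separate islands. The nearest boundary edge runs (-6.01, -6.01)→(-7.36, -4.25); distance from the point to it = 1.95 mm. (Shell/infill is judged within the island containing the point — the largest one.) The point is inside the cross-section and 1.95 mm from the nearest boundary — more than the 1.2 mm shell width (3 × 0.4), so it's in the infill interior.

infill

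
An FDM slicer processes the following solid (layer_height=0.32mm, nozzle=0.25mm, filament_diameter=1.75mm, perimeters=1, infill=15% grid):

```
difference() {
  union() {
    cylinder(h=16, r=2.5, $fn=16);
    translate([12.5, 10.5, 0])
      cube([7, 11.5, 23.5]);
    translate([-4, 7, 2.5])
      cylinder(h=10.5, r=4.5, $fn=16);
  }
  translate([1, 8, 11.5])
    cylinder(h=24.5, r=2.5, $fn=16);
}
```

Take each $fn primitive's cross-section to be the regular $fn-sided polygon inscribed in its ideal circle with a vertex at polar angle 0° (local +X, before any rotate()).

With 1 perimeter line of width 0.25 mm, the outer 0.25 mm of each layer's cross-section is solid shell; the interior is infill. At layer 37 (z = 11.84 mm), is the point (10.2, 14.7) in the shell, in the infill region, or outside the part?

At z = 11.84 mm: the cylinder: section is a regular 16-gon, circumradius r=2.5; the 7×11.5 cube at (12.5, 10.5) contributes its full rectangle; the r=4.5 cylinder at (-4, 7) gives a regular 16-gon of circumradius 4.5 (constant along its height); Taking the union: the 3 present regions are separate (no shared area or edge), so areas and boundary lengths simply add and each stays a separate island — 3 connected regions; the r=2.5 cylinder at (1, 8) gives a regular 16-gon of circumradius 2.5 (constant along its height); Subtracting the remaining from the first: starting from the result so far, the r=2.5 cylinder at (1, 8) partially overlaps it — only the 5.43 mm² overlap (of its 19.13 mm²) is removed, clipping the outline — 3 connected regions. Overall, the cross-section has 3 separate islands. The nearest boundary edge runs (12.50, 10.50)→(12.50, 22.00); distance from the point to it = 2.30 mm. The point is not inside any of the regions above, so it lies outside the cross-section (2.30 mm from the nearest boundary).

outside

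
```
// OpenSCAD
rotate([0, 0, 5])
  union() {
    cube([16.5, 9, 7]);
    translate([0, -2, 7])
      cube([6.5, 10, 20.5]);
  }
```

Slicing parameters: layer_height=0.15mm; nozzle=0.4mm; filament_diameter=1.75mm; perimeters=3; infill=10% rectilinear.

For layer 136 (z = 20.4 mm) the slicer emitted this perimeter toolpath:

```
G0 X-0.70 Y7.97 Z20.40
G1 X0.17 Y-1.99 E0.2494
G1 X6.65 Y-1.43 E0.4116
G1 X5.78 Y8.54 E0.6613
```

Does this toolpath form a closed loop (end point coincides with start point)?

no

Start point (G0): (-0.70, 7.97). End point (last G1): the path does not return to the start — open.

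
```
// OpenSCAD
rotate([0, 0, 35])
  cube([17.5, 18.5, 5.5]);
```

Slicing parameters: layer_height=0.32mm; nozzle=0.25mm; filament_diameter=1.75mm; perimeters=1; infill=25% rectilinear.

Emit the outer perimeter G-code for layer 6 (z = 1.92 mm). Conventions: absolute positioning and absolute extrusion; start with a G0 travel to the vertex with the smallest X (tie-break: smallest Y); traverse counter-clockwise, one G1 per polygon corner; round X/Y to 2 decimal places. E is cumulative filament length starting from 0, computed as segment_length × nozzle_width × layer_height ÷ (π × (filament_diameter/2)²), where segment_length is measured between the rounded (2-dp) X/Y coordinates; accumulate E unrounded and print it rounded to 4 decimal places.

G0 X-10.61 Y15.15 Z1.92
G1 X0.00 Y0.00 E0.6152
G1 X14.34 Y10.04 E1.1974
G1 X3.72 Y25.19 E1.8128
G1 X-10.61 Y15.15 E2.3947

At z = 1.92 mm: the 17.5×18.5 cube contributes its full rectangle; (whole slice rotated 35° about Z — lengths, areas and connectivity unchanged). The outline is a single polygon with 4 vertices. Extrusion per mm of travel: 0.25 × 0.32 / (π × 0.875²) = 0.033260. Accumulating E over each segment gives final E = 2.3947.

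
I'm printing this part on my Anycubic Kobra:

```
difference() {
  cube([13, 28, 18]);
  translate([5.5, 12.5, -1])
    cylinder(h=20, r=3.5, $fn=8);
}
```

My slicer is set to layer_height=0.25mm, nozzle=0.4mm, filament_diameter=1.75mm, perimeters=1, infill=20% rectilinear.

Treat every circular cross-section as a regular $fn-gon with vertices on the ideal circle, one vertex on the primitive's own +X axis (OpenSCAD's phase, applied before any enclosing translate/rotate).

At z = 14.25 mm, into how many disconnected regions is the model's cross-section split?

At z = 14.25 mm: the 13×28 cube contributes its full rectangle; the r=3.5 cylinder at (5.5, 12.5) contributes a regular 8-gon of circumradius 3.5; Taking the first minus the rest: starting from the 13×28 cube, the r=3.5 cylinder at (5.5, 12.5) lies wholly inside it (removes its full 34.65 mm² and its 21.43 mm outline becomes a hole wall) — 1 connected region with 1 hole. The result has 1 disconnected region.

1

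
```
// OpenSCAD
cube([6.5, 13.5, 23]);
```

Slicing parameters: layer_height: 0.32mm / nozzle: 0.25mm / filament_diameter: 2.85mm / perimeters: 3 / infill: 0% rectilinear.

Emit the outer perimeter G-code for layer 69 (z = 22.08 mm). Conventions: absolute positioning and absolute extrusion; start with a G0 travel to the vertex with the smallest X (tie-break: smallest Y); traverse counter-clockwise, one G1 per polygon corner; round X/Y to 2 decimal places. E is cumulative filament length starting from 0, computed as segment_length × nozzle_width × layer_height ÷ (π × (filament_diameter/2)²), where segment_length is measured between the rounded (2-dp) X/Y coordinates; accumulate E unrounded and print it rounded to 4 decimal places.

At z = 22.08 mm: the cube (footprint 6.5×13.5) is included at this height. The outline is a single polygon with 4 vertices. Extrusion per mm of travel: 0.25 × 0.32 / (π × 1.425²) = 0.012540. Accumulating E over each segment gives final E = 0.5016.

G0 X0.00 Y0.00 Z22.08
G1 X6.50 Y0.00 E0.0815
G1 X6.50 Y13.50 E0.2508
G1 X0.00 Y13.50 E0.3323
G1 X0.00 Y0.00 E0.5016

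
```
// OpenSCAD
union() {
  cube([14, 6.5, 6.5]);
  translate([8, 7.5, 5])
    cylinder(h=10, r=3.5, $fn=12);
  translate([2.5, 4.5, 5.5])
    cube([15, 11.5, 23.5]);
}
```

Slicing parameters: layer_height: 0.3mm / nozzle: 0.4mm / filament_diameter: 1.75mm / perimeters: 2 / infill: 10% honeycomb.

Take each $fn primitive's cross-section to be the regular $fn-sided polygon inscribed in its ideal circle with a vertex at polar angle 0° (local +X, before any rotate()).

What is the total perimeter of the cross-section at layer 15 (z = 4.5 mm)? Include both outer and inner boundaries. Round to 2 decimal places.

At z = 4.5 mm: the 14×6.5 cube contributes its full rectangle (perimeter 41.00 mm); the cylinder at (8, 7.5) is not intersected at this z (z outside [5, 15]); the cube at (2.5, 4.5) does not reach this height (z outside [5.5, 29]); Combining (union): only the 14×6.5 cube is present, so the union is just that shape — boundary = 41.00 mm. Overall, the cross-section is a single solid region. Total boundary length (outer) = 41.00 mm.

41.00 mm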